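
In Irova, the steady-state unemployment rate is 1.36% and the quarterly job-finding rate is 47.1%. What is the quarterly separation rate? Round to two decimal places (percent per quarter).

Separation rate ≈ 0.65% per quarter.

From u* = s/(s+f): s = u·f/(1−u).
s = 0.0136 × 47.1 / (1 − 0.0136) = 0.6406 / 0.9864 ≈ 0.65% per quarter.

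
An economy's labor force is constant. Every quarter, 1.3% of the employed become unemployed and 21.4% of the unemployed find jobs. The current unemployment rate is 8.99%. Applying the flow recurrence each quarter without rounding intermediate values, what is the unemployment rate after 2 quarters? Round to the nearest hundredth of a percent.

Unemployment rate after two quarters ≈ 7.68%.

With a fixed labor force, u_{t+1} = u_t + s·(1−u_t) − f·u_t = u_t·(1−s−f) + s.
Here 1−s−f = 0.773 and s = 0.013.
u_1 = 0.089900 × 0.773 + 0.013 = 0.082493.
u_2 = 0.082493 × 0.773 + 0.013 = 0.076767.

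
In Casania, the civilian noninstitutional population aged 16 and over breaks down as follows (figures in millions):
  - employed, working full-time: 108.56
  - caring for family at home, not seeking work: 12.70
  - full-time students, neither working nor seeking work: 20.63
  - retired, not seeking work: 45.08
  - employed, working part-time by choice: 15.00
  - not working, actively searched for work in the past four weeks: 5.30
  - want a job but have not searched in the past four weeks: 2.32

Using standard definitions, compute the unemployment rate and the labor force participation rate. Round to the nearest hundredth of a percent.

Unemployment rate ≈ 4.11%; labor force participation rate ≈ 61.48%.

Employed = 108.56 + 15.00 = 123.56 million.
Unemployed = 5.30 million.
Labor force = 123.56 + 5.30 = 128.86 million.
Not in labor force = 12.70 + 20.63 + 45.08 + 2.32 = 80.73 million (those not working and not actively searching are outside the labor force — including those who want a job but have given up searching).
Civilian working-age population = 128.86 + 80.73 = 209.59 million.
Unemployment rate = 5.30 / 128.86 = 4.11%.
Labor force participation rate = 128.86 / 209.59 = 61.48%.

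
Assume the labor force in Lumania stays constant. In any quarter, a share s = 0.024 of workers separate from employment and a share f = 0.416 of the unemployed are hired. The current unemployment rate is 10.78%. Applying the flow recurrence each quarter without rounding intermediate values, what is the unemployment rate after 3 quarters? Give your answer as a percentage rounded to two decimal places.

Unemployment rate after three quarters ≈ 6.39%.

With a fixed labor force, u_{t+1} = u_t + s·(1−u_t) − f·u_t = u_t·(1−s−f) + s.
Here 1−s−f = 0.560 and s = 0.024.
u_1 = 0.107800 × 0.560 + 0.024 = 0.084368.
u_2 = 0.084368 × 0.560 + 0.024 = 0.071246.
u_3 = 0.071246 × 0.560 + 0.024 = 0.063898.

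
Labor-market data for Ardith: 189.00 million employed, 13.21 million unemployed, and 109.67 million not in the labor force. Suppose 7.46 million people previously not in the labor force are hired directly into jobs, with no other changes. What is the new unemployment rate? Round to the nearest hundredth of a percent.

Initially, labor force = 189.00 + 13.21 = 202.21 million, so u = 13.21/202.21 = 6.53%.
After the change, employed and labor force both rise by 7.46; unemployed unchanged → E = 196.46, U = 13.21, labor force = 209.67 million.
New unemployment rate = 13.21 / 209.67 = 6.30%.

New unemployment rate ≈ 6.30%.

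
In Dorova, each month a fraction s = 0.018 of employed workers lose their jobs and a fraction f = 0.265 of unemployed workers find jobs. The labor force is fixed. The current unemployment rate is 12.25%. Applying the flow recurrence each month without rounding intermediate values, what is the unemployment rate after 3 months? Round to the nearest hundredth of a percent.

Unemployment rate after three months ≈ 8.53%.

With a fixed labor force, u_{t+1} = u_t + s·(1−u_t) − f·u_t = u_t·(1−s−f) + s.
Here 1−s−f = 0.717 and s = 0.018.
u_1 = 0.122500 × 0.717 + 0.018 = 0.105832.
u_2 = 0.105832 × 0.717 + 0.018 = 0.093882.
u_3 = 0.093882 × 0.717 + 0.018 = 0.085313.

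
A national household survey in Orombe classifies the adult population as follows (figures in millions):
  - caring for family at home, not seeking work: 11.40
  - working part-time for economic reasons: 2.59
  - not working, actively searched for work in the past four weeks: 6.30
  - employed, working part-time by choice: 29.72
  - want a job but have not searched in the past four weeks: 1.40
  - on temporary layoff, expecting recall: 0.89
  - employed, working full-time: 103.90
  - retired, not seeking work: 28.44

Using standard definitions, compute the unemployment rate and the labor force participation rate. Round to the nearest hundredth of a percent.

Employed = 2.59 + 29.72 + 103.90 = 136.21 million (anyone who worked, including part-time for economic reasons, counts as employed).
Unemployed = 6.30 + 0.89 = 7.19 million (jobless and actively searching, or on temporary layoff).
Labor force = 136.21 + 7.19 = 143.40 million.
Not in labor force = 11.40 + 1.40 + 28.44 = 41.24 million (those not working and not actively searching are outside the labor force — including those who want a job but have given up searching).
Civilian working-age population = 143.40 + 41.24 = 184.64 million.
Unemployment rate = 7.19 / 143.40 = 5.01%.
Labor force participation rate = 143.40 / 184.64 = 77.66%.

Unemployment rate ≈ 5.01%; labor force participation rate ≈ 77.66%.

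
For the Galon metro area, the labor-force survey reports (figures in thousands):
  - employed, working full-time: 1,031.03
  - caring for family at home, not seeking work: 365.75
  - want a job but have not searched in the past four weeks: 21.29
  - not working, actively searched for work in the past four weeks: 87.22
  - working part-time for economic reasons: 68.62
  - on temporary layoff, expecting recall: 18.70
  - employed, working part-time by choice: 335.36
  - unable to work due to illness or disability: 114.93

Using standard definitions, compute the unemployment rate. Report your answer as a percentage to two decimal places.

Unemployment rate ≈ 6.87%.

Employed = 1,031.03 + 68.62 + 335.36 = 1,435.01 thousand (anyone who worked, including part-time for economic reasons, counts as employed).
Unemployed = 87.22 + 18.70 = 105.92 thousand (jobless and actively searching, or on temporary layoff).
Labor force = 1,435.01 + 105.92 = 1,540.93 thousand.
Unemployment rate = 105.92 / 1,540.93 = 6.87%.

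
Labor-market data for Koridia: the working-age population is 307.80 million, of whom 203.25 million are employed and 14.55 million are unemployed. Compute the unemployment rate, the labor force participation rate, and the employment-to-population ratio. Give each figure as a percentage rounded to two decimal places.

Labor force = employed + unemployed = 203.25 + 14.55 = 217.80 million.
Unemployment rate = 14.55 / 217.80 = 6.68%.
Labor force participation rate = 217.80 / 307.80 = 70.76%.
Employment-population ratio = 203.25 / 307.80 = 66.03%.

Unemployment rate ≈ 6.68%; labor force participation rate ≈ 70.76%; employment-population ratio ≈ 66.03%.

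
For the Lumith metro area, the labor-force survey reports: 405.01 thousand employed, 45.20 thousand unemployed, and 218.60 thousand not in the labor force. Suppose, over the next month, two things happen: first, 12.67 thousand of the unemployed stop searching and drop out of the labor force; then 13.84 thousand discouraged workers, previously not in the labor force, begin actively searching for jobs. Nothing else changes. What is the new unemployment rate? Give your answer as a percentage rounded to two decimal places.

New unemployment rate ≈ 10.27%.

Initially, labor force = 405.01 + 45.20 = 450.21 thousand, so u = 45.20/450.21 = 10.04%.
After the first change, unemployed and labor force both fall by 12.67 → E = 405.01, U = 32.53, labor force = 437.54 thousand.
After the second change, unemployed and labor force both rise by 13.84 → E = 405.01, U = 46.37, labor force = 451.38 thousand.
New unemployment rate = 46.37 / 451.38 = 10.27%.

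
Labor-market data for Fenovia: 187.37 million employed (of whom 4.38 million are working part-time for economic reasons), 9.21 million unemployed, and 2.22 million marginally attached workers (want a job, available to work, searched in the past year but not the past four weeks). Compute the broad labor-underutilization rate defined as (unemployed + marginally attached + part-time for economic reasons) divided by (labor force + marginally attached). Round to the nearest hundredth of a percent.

Broad underutilization rate ≈ 7.95%.

Labor force = 187.37 + 9.21 = 196.58 million.
Numerator = 9.21 + 2.22 + 4.38 = 15.81 million.
Denominator = 196.58 + 2.22 = 198.80 million.
Broad rate = 15.81 / 198.80 = 7.95%.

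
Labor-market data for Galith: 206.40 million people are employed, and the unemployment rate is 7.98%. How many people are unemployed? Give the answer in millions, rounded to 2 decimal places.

Let U be the number unemployed. The labor force is E + U, and U/(E+U) = 0.0798.
So U = 0.0798 × 206.40 / (1 − 0.0798) = 16.4707 / 0.9202 ≈ 17.90 million.

About 17.90 million are unemployed.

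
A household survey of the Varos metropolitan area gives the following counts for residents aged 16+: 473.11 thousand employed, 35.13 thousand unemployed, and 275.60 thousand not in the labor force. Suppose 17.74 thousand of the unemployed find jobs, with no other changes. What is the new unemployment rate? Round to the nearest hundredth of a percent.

New unemployment rate ≈ 3.42%.

Initially, labor force = 473.11 + 35.13 = 508.24 thousand, so u = 35.13/508.24 = 6.91%.
After the change, unemployed falls and employed rises by 17.74; labor force unchanged → E = 490.85, U = 17.39, labor force = 508.24 thousand.
New unemployment rate = 17.39 / 508.24 = 3.42%.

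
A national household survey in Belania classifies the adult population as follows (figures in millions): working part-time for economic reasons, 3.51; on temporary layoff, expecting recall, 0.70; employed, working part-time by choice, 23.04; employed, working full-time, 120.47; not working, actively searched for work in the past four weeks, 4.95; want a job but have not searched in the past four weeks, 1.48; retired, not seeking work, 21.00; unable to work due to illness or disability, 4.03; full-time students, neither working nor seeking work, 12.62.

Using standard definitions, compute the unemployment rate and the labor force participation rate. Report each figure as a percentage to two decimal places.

Employed = 3.51 + 23.04 + 120.47 = 147.02 million (anyone who worked, including part-time for economic reasons, counts as employed).
Unemployed = 0.70 + 4.95 = 5.65 million (jobless and actively searching, or on temporary layoff).
Labor force = 147.02 + 5.65 = 152.67 million.
Not in labor force = 1.48 + 21.00 + 4.03 + 12.62 = 39.13 million (those not working and not actively searching are outside the labor force — including those who want a job but have given up searching).
Civilian working-age population = 152.67 + 39.13 = 191.80 million.
Unemployment rate = 5.65 / 152.67 = 3.70%.
Labor force participation rate = 152.67 / 191.80 = 79.60%.

Unemployment rate ≈ 3.70%; labor force participation rate ≈ 79.60%.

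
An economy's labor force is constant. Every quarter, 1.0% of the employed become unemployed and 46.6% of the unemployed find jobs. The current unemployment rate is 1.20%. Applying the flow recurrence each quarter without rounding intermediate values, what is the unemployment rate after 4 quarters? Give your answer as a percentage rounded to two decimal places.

With a fixed labor force, u_{t+1} = u_t + s·(1−u_t) − f·u_t = u_t·(1−s−f) + s.
Here 1−s−f = 0.524 and s = 0.010.
u_1 = 0.012000 × 0.524 + 0.010 = 0.016288.
u_2 = 0.016288 × 0.524 + 0.010 = 0.018535.
u_3 = 0.018535 × 0.524 + 0.010 = 0.019712.
u_4 = 0.019712 × 0.524 + 0.010 = 0.020329.

Unemployment rate after four quarters ≈ 2.03%.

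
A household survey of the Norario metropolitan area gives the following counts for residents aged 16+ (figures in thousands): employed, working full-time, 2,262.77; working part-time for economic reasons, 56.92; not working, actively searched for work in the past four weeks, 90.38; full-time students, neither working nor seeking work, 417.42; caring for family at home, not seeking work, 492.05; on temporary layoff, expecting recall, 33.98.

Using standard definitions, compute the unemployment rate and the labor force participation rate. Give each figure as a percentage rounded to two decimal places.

Employed = 2,262.77 + 56.92 = 2,319.69 thousand (anyone who worked, including part-time for economic reasons, counts as employed).
Unemployed = 90.38 + 33.98 = 124.36 thousand (jobless and actively searching, or on temporary layoff).
Labor force = 2,319.69 + 124.36 = 2,444.05 thousand.
Not in labor force = 417.42 + 492.05 = 909.47 thousand (those not working and not actively searching are outside the labor force).
Civilian working-age population = 2,444.05 + 909.47 = 3,353.52 thousand.
Unemployment rate = 124.36 / 2,444.05 = 5.09%.
Labor force participation rate = 2,444.05 / 3,353.52 = 72.88%.

Unemployment rate ≈ 5.09%; labor force participation rate ≈ 72.88%.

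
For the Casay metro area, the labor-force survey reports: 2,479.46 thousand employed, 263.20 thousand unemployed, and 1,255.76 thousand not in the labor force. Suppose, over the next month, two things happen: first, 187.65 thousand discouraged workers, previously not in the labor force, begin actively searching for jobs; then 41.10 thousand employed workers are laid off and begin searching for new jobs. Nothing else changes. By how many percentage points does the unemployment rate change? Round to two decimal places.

Initially, labor force = 2,479.46 + 263.20 = 2,742.66 thousand, so u = 263.20/2,742.66 = 9.60%.
After the first change, unemployed and labor force both rise by 187.65 → E = 2,479.46, U = 450.85, labor force = 2,930.31 thousand.
After the second change, employed falls and unemployed rises by 41.10; labor force unchanged → E = 2,438.36, U = 491.95, labor force = 2,930.31 thousand.
New unemployment rate = 491.95 / 2,930.31 = 16.79%.
Change = 16.79% − 9.60% = +7.19 percentage points.

The unemployment rate changes by +7.19 percentage points.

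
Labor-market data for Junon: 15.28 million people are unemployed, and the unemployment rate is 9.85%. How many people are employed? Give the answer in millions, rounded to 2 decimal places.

About 139.85 million are employed.

Labor force = U / u = 15.28 / 0.0985 ≈ 155.13 million.
Employed = labor force − unemployed = 155.13 − 15.28 = 139.85 million.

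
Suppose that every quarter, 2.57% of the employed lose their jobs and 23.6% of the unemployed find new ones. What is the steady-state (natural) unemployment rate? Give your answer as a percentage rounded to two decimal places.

At steady state the flows balance: s·E = f·U, so U/(E+U) = s/(s+f).
u* = 2.57 / (2.57 + 23.6) = 2.57 / 26.17 = 9.82%.

Steady-state unemployment rate ≈ 9.82%.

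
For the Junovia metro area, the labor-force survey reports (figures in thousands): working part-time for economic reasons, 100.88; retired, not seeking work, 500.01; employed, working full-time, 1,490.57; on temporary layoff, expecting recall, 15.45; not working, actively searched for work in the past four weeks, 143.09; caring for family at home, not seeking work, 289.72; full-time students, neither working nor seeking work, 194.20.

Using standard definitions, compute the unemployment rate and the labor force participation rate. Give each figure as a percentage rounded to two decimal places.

Unemployment rate ≈ 9.06%; labor force participation rate ≈ 64.01%.

Employed = 100.88 + 1,490.57 = 1,591.45 thousand (anyone who worked, including part-time for economic reasons, counts as employed).
Unemployed = 15.45 + 143.09 = 158.54 thousand (jobless and actively searching, or on temporary layoff).
Labor force = 1,591.45 + 158.54 = 1,749.99 thousand.
Not in labor force = 500.01 + 289.72 + 194.20 = 983.93 thousand (those not working and not actively searching are outside the labor force).
Civilian working-age population = 1,749.99 + 983.93 = 2,733.92 thousand.
Unemployment rate = 158.54 / 1,749.99 = 9.06%.
Labor force participation rate = 1,749.99 / 2,733.92 = 64.01%.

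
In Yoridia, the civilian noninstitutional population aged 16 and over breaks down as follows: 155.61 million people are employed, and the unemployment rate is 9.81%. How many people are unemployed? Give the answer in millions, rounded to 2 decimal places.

About 16.93 million are unemployed.

Let U be the number unemployed. The labor force is E + U, and U/(E+U) = 0.0981.
So U = 0.0981 × 155.61 / (1 − 0.0981) = 15.2653 / 0.9019 ≈ 16.93 million.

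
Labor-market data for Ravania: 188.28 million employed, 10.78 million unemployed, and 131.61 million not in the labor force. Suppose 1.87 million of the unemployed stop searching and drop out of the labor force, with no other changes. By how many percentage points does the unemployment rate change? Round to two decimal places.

The unemployment rate changes by −0.90 percentage points.

Initially, labor force = 188.28 + 10.78 = 199.06 million, so u = 10.78/199.06 = 5.42%.
After the change, unemployed and labor force both fall by 1.87 → E = 188.28, U = 8.91, labor force = 197.19 million.
New unemployment rate = 8.91 / 197.19 = 4.52%.
Change = 4.52% − 5.42% = −0.90 percentage points.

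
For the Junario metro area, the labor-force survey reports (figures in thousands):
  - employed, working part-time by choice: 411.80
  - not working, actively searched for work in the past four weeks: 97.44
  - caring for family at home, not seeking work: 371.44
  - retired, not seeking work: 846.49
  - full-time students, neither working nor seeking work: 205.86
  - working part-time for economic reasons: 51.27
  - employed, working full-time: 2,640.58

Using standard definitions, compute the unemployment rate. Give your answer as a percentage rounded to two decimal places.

Unemployment rate ≈ 3.04%.

Employed = 411.80 + 51.27 + 2,640.58 = 3,103.65 thousand (anyone who worked, including part-time for economic reasons, counts as employed).
Unemployed = 97.44 thousand.
Labor force = 3,103.65 + 97.44 = 3,201.09 thousand.
Unemployment rate = 97.44 / 3,201.09 = 3.04%.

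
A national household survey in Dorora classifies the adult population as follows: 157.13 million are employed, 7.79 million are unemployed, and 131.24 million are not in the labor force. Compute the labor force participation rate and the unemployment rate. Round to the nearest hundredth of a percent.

Labor force = employed + unemployed = 157.13 + 7.79 = 164.92 million.
Working-age population = 164.92 + 131.24 = 296.16 million.
Unemployment rate = 7.79 / 164.92 = 4.72%.
Labor force participation rate = 164.92 / 296.16 = 55.69%.

Labor force participation rate ≈ 55.69%; unemployment rate ≈ 4.72%.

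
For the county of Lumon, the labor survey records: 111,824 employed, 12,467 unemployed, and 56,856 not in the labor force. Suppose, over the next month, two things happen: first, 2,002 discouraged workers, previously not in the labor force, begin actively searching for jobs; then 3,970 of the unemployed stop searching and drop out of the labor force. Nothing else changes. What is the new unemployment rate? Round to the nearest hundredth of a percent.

New unemployment rate ≈ 8.58%.

Initially, labor force = 111,824 + 12,467 = 124,291, so u = 12,467/124,291 = 10.03%.
After the first change, unemployed and labor force both rise by 2,002 → E = 111,824, U = 14,469, labor force = 126,293.
After the second change, unemployed and labor force both fall by 3,970 → E = 111,824, U = 10,499, labor force = 122,323.
New unemployment rate = 10,499 / 122,323 = 8.58%.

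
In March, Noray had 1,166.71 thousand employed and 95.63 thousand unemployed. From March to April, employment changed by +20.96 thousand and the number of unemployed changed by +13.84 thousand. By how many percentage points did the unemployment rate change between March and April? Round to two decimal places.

The unemployment rate changed by +0.86 percentage points.

March: labor force = 1,166.71 + 95.63 = 1,262.34; u = 95.63/1,262.34 = 7.58%.
April: labor force = 1,187.67 + 109.47 = 1,297.14; u = 109.47/1,297.14 = 8.44%.
Change = 8.44% − 7.58% = +0.86 pp.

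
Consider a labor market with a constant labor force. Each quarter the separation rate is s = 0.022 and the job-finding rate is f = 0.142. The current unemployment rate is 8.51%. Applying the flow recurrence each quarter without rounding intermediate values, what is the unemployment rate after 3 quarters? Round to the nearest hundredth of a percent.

With a fixed labor force, u_{t+1} = u_t + s·(1−u_t) − f·u_t = u_t·(1−s−f) + s.
Here 1−s−f = 0.836 and s = 0.022.
u_1 = 0.085100 × 0.836 + 0.022 = 0.093144.
u_2 = 0.093144 × 0.836 + 0.022 = 0.099868.
u_3 = 0.099868 × 0.836 + 0.022 = 0.105490.

Unemployment rate after three quarters ≈ 10.55%.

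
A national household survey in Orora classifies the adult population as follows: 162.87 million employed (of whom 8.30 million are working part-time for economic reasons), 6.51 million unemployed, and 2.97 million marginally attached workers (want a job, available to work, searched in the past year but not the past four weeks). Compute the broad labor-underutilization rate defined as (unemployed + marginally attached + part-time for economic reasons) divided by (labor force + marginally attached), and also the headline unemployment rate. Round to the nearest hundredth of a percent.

Labor force = 162.87 + 6.51 = 169.38 million.
Numerator = 6.51 + 2.97 + 8.30 = 17.78 million.
Denominator = 169.38 + 2.97 = 172.35 million.
Broad rate = 17.78 / 172.35 = 10.32%.
Headline unemployment rate = 6.51 / 169.38 = 3.84%.

Broad underutilization rate ≈ 10.32%; headline unemployment rate ≈ 3.84%.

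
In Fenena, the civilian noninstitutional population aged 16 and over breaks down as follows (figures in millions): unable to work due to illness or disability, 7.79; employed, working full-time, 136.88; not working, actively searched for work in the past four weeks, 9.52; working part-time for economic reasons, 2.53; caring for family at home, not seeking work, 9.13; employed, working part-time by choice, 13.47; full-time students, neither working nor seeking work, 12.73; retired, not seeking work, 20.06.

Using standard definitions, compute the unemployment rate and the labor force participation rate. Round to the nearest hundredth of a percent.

Unemployment rate ≈ 5.86%; labor force participation rate ≈ 76.56%.

Employed = 136.88 + 2.53 + 13.47 = 152.88 million (anyone who worked, including part-time for economic reasons, counts as employed).
Unemployed = 9.52 million.
Labor force = 152.88 + 9.52 = 162.40 million.
Not in labor force = 7.79 + 9.13 + 12.73 + 20.06 = 49.71 million (those not working and not actively searching are outside the labor force).
Civilian working-age population = 162.40 + 49.71 = 212.11 million.
Unemployment rate = 9.52 / 162.40 = 5.86%.
Labor force participation rate = 162.40 / 212.11 = 76.56%.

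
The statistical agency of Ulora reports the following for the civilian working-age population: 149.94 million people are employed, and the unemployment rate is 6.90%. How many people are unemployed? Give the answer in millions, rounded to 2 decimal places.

About 11.11 million are unemployed.

Let U be the number unemployed. The labor force is E + U, and U/(E+U) = 0.0690.
So U = 0.0690 × 149.94 / (1 − 0.0690) = 10.3459 / 0.9310 ≈ 11.11 million.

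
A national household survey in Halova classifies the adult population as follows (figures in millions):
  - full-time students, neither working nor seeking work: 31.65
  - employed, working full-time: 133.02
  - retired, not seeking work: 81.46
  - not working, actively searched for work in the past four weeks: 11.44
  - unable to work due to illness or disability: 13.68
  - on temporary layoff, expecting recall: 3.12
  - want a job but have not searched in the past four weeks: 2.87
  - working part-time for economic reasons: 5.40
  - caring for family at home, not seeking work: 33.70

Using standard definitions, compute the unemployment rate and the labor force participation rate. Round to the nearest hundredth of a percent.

Unemployment rate ≈ 9.52%; labor force participation rate ≈ 48.36%.

Employed = 133.02 + 5.40 = 138.42 million (anyone who worked, including part-time for economic reasons, counts as employed).
Unemployed = 11.44 + 3.12 = 14.56 million (jobless and actively searching, or on temporary layoff).
Labor force = 138.42 + 14.56 = 152.98 million.
Not in labor force = 31.65 + 81.46 + 13.68 + 2.87 + 33.70 = 163.36 million (those not working and not actively searching are outside the labor force — including those who want a job but have given up searching).
Civilian working-age population = 152.98 + 163.36 = 316.34 million.
Unemployment rate = 14.56 / 152.98 = 9.52%.
Labor force participation rate = 152.98 / 316.34 = 48.36%.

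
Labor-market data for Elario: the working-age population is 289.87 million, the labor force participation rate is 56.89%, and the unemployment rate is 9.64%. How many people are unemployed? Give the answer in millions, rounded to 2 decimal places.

Labor force = 0.5689 × 289.87 = 164.91 million.
Unemployed = 0.0964 × 164.91 ≈ 15.90 million.

About 15.90 million are unemployed.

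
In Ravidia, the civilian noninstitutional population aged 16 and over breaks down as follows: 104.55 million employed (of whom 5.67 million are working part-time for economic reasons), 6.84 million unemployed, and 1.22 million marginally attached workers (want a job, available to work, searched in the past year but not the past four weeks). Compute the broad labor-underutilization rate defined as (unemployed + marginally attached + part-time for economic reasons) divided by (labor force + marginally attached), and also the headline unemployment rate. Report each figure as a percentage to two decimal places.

Broad underutilization rate ≈ 12.19%; headline unemployment rate ≈ 6.14%.

Labor force = 104.55 + 6.84 = 111.39 million.
Numerator = 6.84 + 1.22 + 5.67 = 13.73 million.
Denominator = 111.39 + 1.22 = 112.61 million.
Broad rate = 13.73 / 112.61 = 12.19%.
Headline unemployment rate = 6.84 / 111.39 = 6.14%.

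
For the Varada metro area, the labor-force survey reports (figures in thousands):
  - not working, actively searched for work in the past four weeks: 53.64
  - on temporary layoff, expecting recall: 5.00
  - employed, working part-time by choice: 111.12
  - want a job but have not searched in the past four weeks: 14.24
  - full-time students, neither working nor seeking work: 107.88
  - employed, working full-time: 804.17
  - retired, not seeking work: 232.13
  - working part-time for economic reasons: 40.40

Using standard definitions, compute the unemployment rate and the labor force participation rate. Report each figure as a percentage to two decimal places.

Employed = 111.12 + 804.17 + 40.40 = 955.69 thousand (anyone who worked, including part-time for economic reasons, counts as employed).
Unemployed = 53.64 + 5.00 = 58.64 thousand (jobless and actively searching, or on temporary layoff).
Labor force = 955.69 + 58.64 = 1,014.33 thousand.
Not in labor force = 14.24 + 107.88 + 232.13 = 354.25 thousand (those not working and not actively searching are outside the labor force — including those who want a job but have given up searching).
Civilian working-age population = 1,014.33 + 354.25 = 1,368.58 thousand.
Unemployment rate = 58.64 / 1,014.33 = 5.78%.
Labor force participation rate = 1,014.33 / 1,368.58 = 74.12%.

Unemployment rate ≈ 5.78%; labor force participation rate ≈ 74.12%.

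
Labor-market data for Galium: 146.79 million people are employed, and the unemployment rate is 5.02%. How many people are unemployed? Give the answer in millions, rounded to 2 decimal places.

About 7.76 million are unemployed.

Let U be the number unemployed. The labor force is E + U, and U/(E+U) = 0.0502.
So U = 0.0502 × 146.79 / (1 − 0.0502) = 7.3689 / 0.9498 ≈ 7.76 million.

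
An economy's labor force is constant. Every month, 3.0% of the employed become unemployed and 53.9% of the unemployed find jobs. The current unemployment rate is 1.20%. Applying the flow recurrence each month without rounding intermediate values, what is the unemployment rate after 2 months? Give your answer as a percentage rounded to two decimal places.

Unemployment rate after two months ≈ 4.52%.

With a fixed labor force, u_{t+1} = u_t + s·(1−u_t) − f·u_t = u_t·(1−s−f) + s.
Here 1−s−f = 0.431 and s = 0.030.
u_1 = 0.012000 × 0.431 + 0.030 = 0.035172.
u_2 = 0.035172 × 0.431 + 0.030 = 0.045159.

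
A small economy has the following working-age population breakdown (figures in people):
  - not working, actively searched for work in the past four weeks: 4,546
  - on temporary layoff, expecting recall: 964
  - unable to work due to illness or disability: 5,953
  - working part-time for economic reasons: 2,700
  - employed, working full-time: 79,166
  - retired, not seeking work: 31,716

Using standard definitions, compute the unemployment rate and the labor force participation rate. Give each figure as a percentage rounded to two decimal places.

Employed = 2,700 + 79,166 = 81,866 (anyone who worked, including part-time for economic reasons, counts as employed).
Unemployed = 4,546 + 964 = 5,510 (jobless and actively searching, or on temporary layoff).
Labor force = 81,866 + 5,510 = 87,376.
Not in labor force = 5,953 + 31,716 = 37,669 (those not working and not actively searching are outside the labor force).
Civilian working-age population = 87,376 + 37,669 = 125,045.
Unemployment rate = 5,510 / 87,376 = 6.31%.
Labor force participation rate = 87,376 / 125,045 = 69.88%.

Unemployment rate ≈ 6.31%; labor force participation rate ≈ 69.88%.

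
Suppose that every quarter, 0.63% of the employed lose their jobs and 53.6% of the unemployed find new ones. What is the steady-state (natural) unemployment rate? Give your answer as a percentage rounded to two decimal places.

At steady state the flows balance: s·E = f·U, so U/(E+U) = s/(s+f).
u* = 0.63 / (0.63 + 53.6) = 0.63 / 54.23 = 1.16%.

Steady-state unemployment rate ≈ 1.16%.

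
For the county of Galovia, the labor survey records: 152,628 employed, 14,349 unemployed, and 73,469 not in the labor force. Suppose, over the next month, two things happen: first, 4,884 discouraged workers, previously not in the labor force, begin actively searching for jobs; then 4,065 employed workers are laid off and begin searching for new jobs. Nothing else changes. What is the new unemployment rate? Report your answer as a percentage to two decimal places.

New unemployment rate ≈ 13.56%.

Initially, labor force = 152,628 + 14,349 = 166,977, so u = 14,349/166,977 = 8.59%.
After the first change, unemployed and labor force both rise by 4,884 → E = 152,628, U = 19,233, labor force = 171,861.
After the second change, employed falls and unemployed rises by 4,065; labor force unchanged → E = 148,563, U = 23,298, labor force = 171,861.
New unemployment rate = 23,298 / 171,861 = 13.56%.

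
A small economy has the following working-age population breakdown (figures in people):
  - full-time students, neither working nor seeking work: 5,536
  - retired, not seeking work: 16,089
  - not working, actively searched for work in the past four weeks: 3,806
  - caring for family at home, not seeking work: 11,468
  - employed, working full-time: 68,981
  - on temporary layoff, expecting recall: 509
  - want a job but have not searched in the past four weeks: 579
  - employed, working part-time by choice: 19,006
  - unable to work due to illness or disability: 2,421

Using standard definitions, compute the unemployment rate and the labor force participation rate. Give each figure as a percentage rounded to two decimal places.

Employed = 68,981 + 19,006 = 87,987.
Unemployed = 3,806 + 509 = 4,315 (jobless and actively searching, or on temporary layoff).
Labor force = 87,987 + 4,315 = 92,302.
Not in labor force = 5,536 + 16,089 + 11,468 + 579 + 2,421 = 36,093 (those not working and not actively searching are outside the labor force — including those who want a job but have given up searching).
Civilian working-age population = 92,302 + 36,093 = 128,395.
Unemployment rate = 4,315 / 92,302 = 4.67%.
Labor force participation rate = 92,302 / 128,395 = 71.89%.

Unemployment rate ≈ 4.67%; labor force participation rate ≈ 71.89%.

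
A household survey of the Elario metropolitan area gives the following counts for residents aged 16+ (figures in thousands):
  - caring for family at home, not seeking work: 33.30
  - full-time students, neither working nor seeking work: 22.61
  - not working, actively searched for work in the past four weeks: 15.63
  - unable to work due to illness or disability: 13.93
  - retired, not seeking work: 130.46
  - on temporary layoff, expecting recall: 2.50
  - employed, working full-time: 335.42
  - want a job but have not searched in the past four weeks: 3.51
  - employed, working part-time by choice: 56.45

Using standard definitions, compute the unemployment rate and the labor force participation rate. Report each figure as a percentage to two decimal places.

Employed = 335.42 + 56.45 = 391.87 thousand.
Unemployed = 15.63 + 2.50 = 18.13 thousand (jobless and actively searching, or on temporary layoff).
Labor force = 391.87 + 18.13 = 410.00 thousand.
Not in labor force = 33.30 + 22.61 + 13.93 + 130.46 + 3.51 = 203.81 thousand (those not working and not actively searching are outside the labor force — including those who want a job but have given up searching).
Civilian working-age population = 410.00 + 203.81 = 613.81 thousand.
Unemployment rate = 18.13 / 410.00 = 4.42%.
Labor force participation rate = 410.00 / 613.81 = 66.80%.

Unemployment rate ≈ 4.42%; labor force participation rate ≈ 66.80%.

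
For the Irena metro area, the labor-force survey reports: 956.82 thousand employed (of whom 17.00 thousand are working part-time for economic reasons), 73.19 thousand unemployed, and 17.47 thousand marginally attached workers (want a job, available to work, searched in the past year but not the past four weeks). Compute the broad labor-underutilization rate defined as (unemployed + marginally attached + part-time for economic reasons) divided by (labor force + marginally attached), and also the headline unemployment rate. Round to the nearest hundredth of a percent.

Labor force = 956.82 + 73.19 = 1,030.01 thousand.
Numerator = 73.19 + 17.47 + 17.00 = 107.66 thousand.
Denominator = 1,030.01 + 17.47 = 1,047.48 thousand.
Broad rate = 107.66 / 1,047.48 = 10.28%.
Headline unemployment rate = 73.19 / 1,030.01 = 7.11%.

Broad underutilization rate ≈ 10.28%; headline unemployment rate ≈ 7.11%.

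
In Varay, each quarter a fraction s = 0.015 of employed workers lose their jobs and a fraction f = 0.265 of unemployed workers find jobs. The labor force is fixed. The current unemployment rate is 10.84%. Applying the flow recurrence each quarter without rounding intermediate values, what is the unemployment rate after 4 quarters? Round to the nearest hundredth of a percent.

With a fixed labor force, u_{t+1} = u_t + s·(1−u_t) − f·u_t = u_t·(1−s−f) + s.
Here 1−s−f = 0.720 and s = 0.015.
u_1 = 0.108400 × 0.720 + 0.015 = 0.093048.
u_2 = 0.093048 × 0.720 + 0.015 = 0.081995.
u_3 = 0.081995 × 0.720 + 0.015 = 0.074036.
u_4 = 0.074036 × 0.720 + 0.015 = 0.068306.

Unemployment rate after four quarters ≈ 6.83%.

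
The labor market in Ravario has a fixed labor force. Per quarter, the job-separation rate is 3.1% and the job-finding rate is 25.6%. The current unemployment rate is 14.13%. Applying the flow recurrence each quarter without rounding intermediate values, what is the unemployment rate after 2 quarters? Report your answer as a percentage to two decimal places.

Unemployment rate after two quarters ≈ 12.49%.

With a fixed labor force, u_{t+1} = u_t + s·(1−u_t) − f·u_t = u_t·(1−s−f) + s.
Here 1−s−f = 0.713 and s = 0.031.
u_1 = 0.141300 × 0.713 + 0.031 = 0.131747.
u_2 = 0.131747 × 0.713 + 0.031 = 0.124936.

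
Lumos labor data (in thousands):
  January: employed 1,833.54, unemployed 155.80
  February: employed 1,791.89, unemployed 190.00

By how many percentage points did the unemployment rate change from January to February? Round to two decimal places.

The unemployment rate changed by +1.76 percentage points.

January: labor force = 1,833.54 + 155.80 = 1,989.34; u = 155.80/1,989.34 = 7.83%.
February: labor force = 1,791.89 + 190.00 = 1,981.89; u = 190.00/1,981.89 = 9.59%.
Change = 9.59% − 7.83% = +1.76 pp.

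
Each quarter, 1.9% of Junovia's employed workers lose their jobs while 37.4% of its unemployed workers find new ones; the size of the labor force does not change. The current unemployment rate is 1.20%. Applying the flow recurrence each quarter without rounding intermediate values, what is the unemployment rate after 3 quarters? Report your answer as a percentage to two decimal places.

Unemployment rate after three quarters ≈ 4.02%.

With a fixed labor force, u_{t+1} = u_t + s·(1−u_t) − f·u_t = u_t·(1−s−f) + s.
Here 1−s−f = 0.607 and s = 0.019.
u_1 = 0.012000 × 0.607 + 0.019 = 0.026284.
u_2 = 0.026284 × 0.607 + 0.019 = 0.034954.
u_3 = 0.034954 × 0.607 + 0.019 = 0.040217.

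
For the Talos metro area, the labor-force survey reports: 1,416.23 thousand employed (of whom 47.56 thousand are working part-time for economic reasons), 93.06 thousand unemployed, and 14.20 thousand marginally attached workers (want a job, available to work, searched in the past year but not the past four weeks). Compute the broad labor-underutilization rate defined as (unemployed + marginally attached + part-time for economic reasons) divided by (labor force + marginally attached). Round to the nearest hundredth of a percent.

Broad underutilization rate ≈ 10.16%.

Labor force = 1,416.23 + 93.06 = 1,509.29 thousand.
Numerator = 93.06 + 14.20 + 47.56 = 154.82 thousand.
Denominator = 1,509.29 + 14.20 = 1,523.49 thousand.
Broad rate = 154.82 / 1,523.49 = 10.16%.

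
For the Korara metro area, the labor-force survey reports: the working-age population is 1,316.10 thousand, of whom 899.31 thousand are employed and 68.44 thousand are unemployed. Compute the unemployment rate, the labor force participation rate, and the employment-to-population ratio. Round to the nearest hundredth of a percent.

Unemployment rate ≈ 7.07%; labor force participation rate ≈ 73.53%; employment-population ratio ≈ 68.33%.

Labor force = employed + unemployed = 899.31 + 68.44 = 967.75 thousand.
Unemployment rate = 68.44 / 967.75 = 7.07%.
Labor force participation rate = 967.75 / 1,316.10 = 73.53%.
Employment-population ratio = 899.31 / 1,316.10 = 68.33%.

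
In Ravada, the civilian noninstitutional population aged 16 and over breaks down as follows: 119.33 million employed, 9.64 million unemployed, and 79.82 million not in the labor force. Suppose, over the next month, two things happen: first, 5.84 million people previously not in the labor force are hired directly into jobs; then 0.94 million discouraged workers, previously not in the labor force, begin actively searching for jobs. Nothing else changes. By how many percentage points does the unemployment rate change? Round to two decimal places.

Initially, labor force = 119.33 + 9.64 = 128.97 million, so u = 9.64/128.97 = 7.47%.
After the first change, employed and labor force both rise by 5.84; unemployed unchanged → E = 125.17, U = 9.64, labor force = 134.81 million.
After the second change, unemployed and labor force both rise by 0.94 → E = 125.17, U = 10.58, labor force = 135.75 million.
New unemployment rate = 10.58 / 135.75 = 7.79%.
Change = 7.79% − 7.47% = +0.32 percentage points.

The unemployment rate changes by +0.32 percentage points.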